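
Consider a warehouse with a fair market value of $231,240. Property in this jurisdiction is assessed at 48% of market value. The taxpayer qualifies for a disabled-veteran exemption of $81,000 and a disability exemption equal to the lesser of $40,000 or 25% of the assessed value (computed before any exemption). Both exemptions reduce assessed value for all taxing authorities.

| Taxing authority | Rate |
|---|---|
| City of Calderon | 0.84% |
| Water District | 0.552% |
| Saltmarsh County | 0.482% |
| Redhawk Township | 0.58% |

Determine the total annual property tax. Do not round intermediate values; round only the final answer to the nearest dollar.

Assessed value = $231,240 × 0.48 = $110,995.2
Disability exemption = min($40,000, 25% × $110,995.2) = min($40,000, $27,748.8) = $27,748.8 (percentage binds)
Taxable value = $110,995.2 − $81,000 − $27,748.8 = $2,246.4
City of Calderon: $2,246.4 × 0.0084 = $18.86976
Water District: $2,246.4 × 0.00552 = $12.400128
Saltmarsh County: $2,246.4 × 0.00482 = $10.827648
Redhawk Township: $2,246.4 × 0.0058 = $13.02912
Total = $55.126656

$55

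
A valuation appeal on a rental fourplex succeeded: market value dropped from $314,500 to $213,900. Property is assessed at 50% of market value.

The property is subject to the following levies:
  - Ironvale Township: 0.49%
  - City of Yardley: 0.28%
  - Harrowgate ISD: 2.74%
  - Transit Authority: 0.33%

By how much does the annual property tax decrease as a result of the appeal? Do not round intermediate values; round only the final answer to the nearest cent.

$1,931.52

Old assessed value = $314,500 × 0.5 = $157,250
New assessed value = $213,900 × 0.5 = $106,950
Combined rate = 0.0049 + 0.0028 + 0.0274 + 0.0033 = 0.0384
Old tax = $157,250 × 0.0384 = $6,038.4
New tax = $106,950 × 0.0384 = $4,106.88
Reduction = $6,038.4 − $4,106.88 = $1,931.52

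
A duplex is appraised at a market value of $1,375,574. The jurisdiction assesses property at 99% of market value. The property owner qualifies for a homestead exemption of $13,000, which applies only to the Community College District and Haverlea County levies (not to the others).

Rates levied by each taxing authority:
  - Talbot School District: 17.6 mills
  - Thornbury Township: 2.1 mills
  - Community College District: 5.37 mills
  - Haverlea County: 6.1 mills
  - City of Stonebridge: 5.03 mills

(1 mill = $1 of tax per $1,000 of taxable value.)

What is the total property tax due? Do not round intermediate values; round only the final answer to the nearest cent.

$49,148.71

Assessed value = $1,375,574 × 0.99 = $1,361,818.26
Talbot School District: $1,361,818.26 × 0.0176 = $23,968.001376
Thornbury Township: $1,361,818.26 × 0.0021 = $2,859.818346
Community College District: ($1,361,818.26 − $13,000) × 0.00537 = $1,348,818.26 × 0.00537 = $7,243.1540562
Haverlea County: ($1,361,818.26 − $13,000) × 0.0061 = $1,348,818.26 × 0.0061 = $8,227.791386
City of Stonebridge: $1,361,818.26 × 0.00503 = $6,849.9458478
Total = $49,148.711012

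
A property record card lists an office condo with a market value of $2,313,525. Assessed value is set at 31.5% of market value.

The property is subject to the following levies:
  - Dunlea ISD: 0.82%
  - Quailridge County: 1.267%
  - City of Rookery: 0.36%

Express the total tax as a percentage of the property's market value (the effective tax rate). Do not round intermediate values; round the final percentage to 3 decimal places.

0.771%

Assessed value = $2,313,525 × 0.315 = $728,760.375
Dunlea ISD: $728,760.375 × 0.0082 = $5,975.835075
Quailridge County: $728,760.375 × 0.01267 = $9,233.39395125
City of Rookery: $728,760.375 × 0.0036 = $2,623.53735
Total tax = $17,832.76637625
Effective rate = $17,832.76637625 ÷ $2,313,525 = 0.771% of market value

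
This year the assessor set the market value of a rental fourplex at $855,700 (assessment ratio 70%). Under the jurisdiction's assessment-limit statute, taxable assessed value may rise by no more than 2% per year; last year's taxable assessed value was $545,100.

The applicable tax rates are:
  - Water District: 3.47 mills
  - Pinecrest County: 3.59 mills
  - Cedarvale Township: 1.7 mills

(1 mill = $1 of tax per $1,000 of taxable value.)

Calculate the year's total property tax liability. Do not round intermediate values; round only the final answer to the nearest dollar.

$4,871

Uncapped assessed value = $855,700 × 0.7 = $598,990
Cap limit = $545,100 × 1.02 = $556,002
Taxable assessed value = min($598,990, $556,002) = $556,002 (cap binds)
Water District: $556,002 × 0.00347 = $1,929.32694
Pinecrest County: $556,002 × 0.00359 = $1,996.04718
Cedarvale Township: $556,002 × 0.0017 = $945.2034
Total = $4,870.57752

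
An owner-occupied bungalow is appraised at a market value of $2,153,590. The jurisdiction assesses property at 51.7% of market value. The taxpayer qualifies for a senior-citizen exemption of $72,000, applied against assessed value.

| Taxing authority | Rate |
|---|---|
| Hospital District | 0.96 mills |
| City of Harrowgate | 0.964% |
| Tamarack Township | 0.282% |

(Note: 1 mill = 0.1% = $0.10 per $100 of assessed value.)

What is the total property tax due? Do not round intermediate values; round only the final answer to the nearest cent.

Assessed value = $2,153,590 × 0.517 = $1,113,406.03
Taxable value = $1,113,406.03 − $72,000 = $1,041,406.03
Hospital District: $1,041,406.03 × 0.00096 = $999.7497888
City of Harrowgate: $1,041,406.03 × 0.00964 = $10,039.1541292
Tamarack Township: $1,041,406.03 × 0.00282 = $2,936.7650046
Total = $13,975.6689226

$13,975.67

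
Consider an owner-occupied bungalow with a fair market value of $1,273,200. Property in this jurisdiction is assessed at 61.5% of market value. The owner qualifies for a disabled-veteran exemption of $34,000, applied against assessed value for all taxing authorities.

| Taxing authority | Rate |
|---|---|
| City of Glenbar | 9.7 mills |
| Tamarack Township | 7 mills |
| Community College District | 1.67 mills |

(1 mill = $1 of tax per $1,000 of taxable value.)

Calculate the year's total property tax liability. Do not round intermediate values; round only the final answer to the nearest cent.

$13,759.46

Assessed value = $1,273,200 × 0.615 = $783,018
Taxable value = $783,018 − $34,000 = $749,018
City of Glenbar: $749,018 × 0.0097 = $7,265.4746
Tamarack Township: $749,018 × 0.007 = $5,243.126
Community College District: $749,018 × 0.00167 = $1,250.86006
Total = $7,265.4746 + $5,243.126 + $1,250.86006 = $13,759.46066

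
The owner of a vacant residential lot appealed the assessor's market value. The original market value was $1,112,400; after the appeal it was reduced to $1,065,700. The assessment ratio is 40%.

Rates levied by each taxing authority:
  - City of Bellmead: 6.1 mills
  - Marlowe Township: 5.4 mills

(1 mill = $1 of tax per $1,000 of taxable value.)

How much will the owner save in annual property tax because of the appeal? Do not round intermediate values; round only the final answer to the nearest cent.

Old assessed value = $1,112,400 × 0.4 = $444,960
New assessed value = $1,065,700 × 0.4 = $426,280
Combined rate = 0.0061 + 0.0054 = 0.0115
Old tax = $444,960 × 0.0115 = $5,117.04
New tax = $426,280 × 0.0115 = $4,902.22
Reduction = $5,117.04 − $4,902.22 = $214.82

$214.82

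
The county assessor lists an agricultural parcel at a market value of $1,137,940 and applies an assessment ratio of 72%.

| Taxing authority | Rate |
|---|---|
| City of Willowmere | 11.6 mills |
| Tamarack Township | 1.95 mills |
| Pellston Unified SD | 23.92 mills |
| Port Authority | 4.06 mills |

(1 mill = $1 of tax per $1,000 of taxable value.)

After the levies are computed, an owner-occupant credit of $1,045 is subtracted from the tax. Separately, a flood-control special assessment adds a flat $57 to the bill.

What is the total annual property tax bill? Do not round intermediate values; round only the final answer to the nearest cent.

Assessed value = $1,137,940 × 0.72 = $819,316.8
City of Willowmere: $819,316.8 × 0.0116 = $9,504.07488
Tamarack Township: $819,316.8 × 0.00195 = $1,597.66776
Pellston Unified SD: $819,316.8 × 0.02392 = $19,598.057856
Port Authority: $819,316.8 × 0.00406 = $3,326.426208
Levies subtotal = $34,026.226704
After credit = $34,026.226704 − $1,045 = $32,981.226704
Total = $32,981.226704 + $57 = $33,038.226704

$33,038.23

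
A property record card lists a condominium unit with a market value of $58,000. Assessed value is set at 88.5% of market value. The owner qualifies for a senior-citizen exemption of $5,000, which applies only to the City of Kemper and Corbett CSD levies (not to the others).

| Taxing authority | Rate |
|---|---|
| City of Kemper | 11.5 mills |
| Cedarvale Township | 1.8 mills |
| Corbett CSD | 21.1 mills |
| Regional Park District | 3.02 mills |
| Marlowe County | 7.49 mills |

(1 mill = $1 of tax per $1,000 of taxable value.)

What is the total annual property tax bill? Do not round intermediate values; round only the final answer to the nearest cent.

$2,142.23

Assessed value = $58,000 × 0.885 = $51,330
City of Kemper: ($51,330 − $5,000) × 0.0115 = $46,330 × 0.0115 = $532.795
Cedarvale Township: $51,330 × 0.0018 = $92.394
Corbett CSD: ($51,330 − $5,000) × 0.0211 = $46,330 × 0.0211 = $977.563
Regional Park District: $51,330 × 0.00302 = $155.0166
Marlowe County: $51,330 × 0.00749 = $384.4617
Total = $2,142.2303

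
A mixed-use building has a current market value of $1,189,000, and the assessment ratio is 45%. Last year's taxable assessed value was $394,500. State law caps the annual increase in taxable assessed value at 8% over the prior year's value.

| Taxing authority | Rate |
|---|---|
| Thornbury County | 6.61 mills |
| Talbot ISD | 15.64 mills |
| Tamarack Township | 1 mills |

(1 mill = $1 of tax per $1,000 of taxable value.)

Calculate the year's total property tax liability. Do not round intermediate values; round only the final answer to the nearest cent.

$9,905.90

Uncapped assessed value = $1,189,000 × 0.45 = $535,050
Cap limit = $394,500 × 1.08 = $426,060
Taxable assessed value = min($535,050, $426,060) = $426,060 (cap binds)
Thornbury County: $426,060 × 0.00661 = $2,816.2566
Talbot ISD: $426,060 × 0.01564 = $6,663.5784
Tamarack Township: $426,060 × 0.001 = $426.06
Total = $9,905.895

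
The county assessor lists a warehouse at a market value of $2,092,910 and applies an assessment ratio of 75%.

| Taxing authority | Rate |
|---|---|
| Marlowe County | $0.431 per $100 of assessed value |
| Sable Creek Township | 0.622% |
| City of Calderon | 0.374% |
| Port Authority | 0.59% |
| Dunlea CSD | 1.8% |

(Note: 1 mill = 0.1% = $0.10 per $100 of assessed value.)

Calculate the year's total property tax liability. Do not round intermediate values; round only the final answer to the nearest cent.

$59,914.78

Assessed value = $2,092,910 × 0.75 = $1,569,682.5
Marlowe County: $1,569,682.5 × 0.00431 = $6,765.331575
Sable Creek Township: $1,569,682.5 × 0.00622 = $9,763.42515
City of Calderon: $1,569,682.5 × 0.00374 = $5,870.61255
Port Authority: $1,569,682.5 × 0.0059 = $9,261.12675
Dunlea CSD: $1,569,682.5 × 0.018 = $28,254.285
Total = $59,914.781025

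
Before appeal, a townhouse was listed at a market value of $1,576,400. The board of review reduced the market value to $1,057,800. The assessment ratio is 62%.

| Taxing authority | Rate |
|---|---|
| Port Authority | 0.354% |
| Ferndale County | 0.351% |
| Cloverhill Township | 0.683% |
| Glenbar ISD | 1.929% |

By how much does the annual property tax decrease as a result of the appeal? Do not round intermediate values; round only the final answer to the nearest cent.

Old assessed value = $1,576,400 × 0.62 = $977,368
New assessed value = $1,057,800 × 0.62 = $655,836
Combined rate = 0.00354 + 0.00351 + 0.00683 + 0.01929 = 0.03317
Old tax = $977,368 × 0.03317 = $32,419.29656
New tax = $655,836 × 0.03317 = $21,754.08012
Reduction = $32,419.29656 − $21,754.08012 = $10,665.21644

$10,665.22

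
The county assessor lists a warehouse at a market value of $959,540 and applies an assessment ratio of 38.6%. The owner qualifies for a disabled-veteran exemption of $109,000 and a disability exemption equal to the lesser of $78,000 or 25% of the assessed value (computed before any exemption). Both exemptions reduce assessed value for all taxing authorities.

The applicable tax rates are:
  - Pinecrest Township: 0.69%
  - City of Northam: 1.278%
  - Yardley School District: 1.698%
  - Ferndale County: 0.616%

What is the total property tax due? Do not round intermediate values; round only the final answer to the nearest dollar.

Assessed value = $959,540 × 0.386 = $370,382.44
Disability exemption = min($78,000, 25% × $370,382.44) = min($78,000, $92,595.61) = $78,000 (dollar cap binds)
Taxable value = $370,382.44 − $109,000 − $78,000 = $183,382.44
Pinecrest Township: $183,382.44 × 0.0069 = $1,265.338836
City of Northam: $183,382.44 × 0.01278 = $2,343.6275832
Yardley School District: $183,382.44 × 0.01698 = $3,113.8338312
Ferndale County: $183,382.44 × 0.00616 = $1,129.6358304
Total = $7,852.4360808

$7,852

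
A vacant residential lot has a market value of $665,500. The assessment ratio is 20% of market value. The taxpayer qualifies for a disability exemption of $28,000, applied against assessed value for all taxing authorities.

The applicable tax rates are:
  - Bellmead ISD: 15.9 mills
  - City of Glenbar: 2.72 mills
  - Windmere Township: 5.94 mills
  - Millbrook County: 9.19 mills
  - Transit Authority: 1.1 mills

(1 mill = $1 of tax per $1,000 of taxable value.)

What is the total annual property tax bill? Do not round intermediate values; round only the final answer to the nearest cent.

Assessed value = $665,500 × 0.2 = $133,100
Taxable value = $133,100 − $28,000 = $105,100
Bellmead ISD: $105,100 × 0.0159 = $1,671.09
City of Glenbar: $105,100 × 0.00272 = $285.872
Windmere Township: $105,100 × 0.00594 = $624.294
Millbrook County: $105,100 × 0.00919 = $965.869
Transit Authority: $105,100 × 0.0011 = $115.61
Total = $1,671.09 + $285.872 + $624.294 + $965.869 + $115.61 = $3,662.735

$3,662.74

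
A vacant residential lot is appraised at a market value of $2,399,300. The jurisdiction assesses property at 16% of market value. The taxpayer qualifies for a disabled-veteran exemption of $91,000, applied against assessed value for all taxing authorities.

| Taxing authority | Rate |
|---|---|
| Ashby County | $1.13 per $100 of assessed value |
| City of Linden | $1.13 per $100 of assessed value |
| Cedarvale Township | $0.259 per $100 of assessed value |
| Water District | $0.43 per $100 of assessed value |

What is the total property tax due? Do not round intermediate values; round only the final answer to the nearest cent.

$8,637.27

Assessed value = $2,399,300 × 0.16 = $383,888
Taxable value = $383,888 − $91,000 = $292,888
Ashby County: $292,888 × 0.0113 = $3,309.6344
City of Linden: $292,888 × 0.0113 = $3,309.6344
Cedarvale Township: $292,888 × 0.00259 = $758.57992
Water District: $292,888 × 0.0043 = $1,259.4184
Total = $3,309.6344 + $3,309.6344 + $758.57992 + $1,259.4184 = $8,637.26712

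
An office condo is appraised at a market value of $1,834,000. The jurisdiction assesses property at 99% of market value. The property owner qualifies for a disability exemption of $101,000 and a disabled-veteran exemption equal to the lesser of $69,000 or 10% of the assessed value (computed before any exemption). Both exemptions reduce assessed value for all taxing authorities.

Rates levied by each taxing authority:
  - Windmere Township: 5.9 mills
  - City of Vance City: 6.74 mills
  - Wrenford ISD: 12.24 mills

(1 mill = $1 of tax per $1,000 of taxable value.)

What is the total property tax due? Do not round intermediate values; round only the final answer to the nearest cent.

$40,944.02

Assessed value = $1,834,000 × 0.99 = $1,815,660
Disabled-veteran exemption = min($69,000, 10% × $1,815,660) = min($69,000, $181,566) = $69,000 (dollar cap binds)
Taxable value = $1,815,660 − $101,000 − $69,000 = $1,645,660
Windmere Township: $1,645,660 × 0.0059 = $9,709.394
City of Vance City: $1,645,660 × 0.00674 = $11,091.7484
Wrenford ISD: $1,645,660 × 0.01224 = $20,142.8784
Total = $40,944.0208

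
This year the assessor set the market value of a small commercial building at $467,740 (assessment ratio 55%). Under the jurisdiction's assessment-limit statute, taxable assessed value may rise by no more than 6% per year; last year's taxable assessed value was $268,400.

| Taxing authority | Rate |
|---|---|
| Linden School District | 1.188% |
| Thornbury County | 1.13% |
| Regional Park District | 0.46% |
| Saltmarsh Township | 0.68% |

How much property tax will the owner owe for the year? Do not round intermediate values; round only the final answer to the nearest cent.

$8,895.95

Uncapped assessed value = $467,740 × 0.55 = $257,257
Cap limit = $268,400 × 1.06 = $284,504
Taxable assessed value = min($257,257, $284,504) = $257,257 (cap does not bind)
Linden School District: $257,257 × 0.01188 = $3,056.21316
Thornbury County: $257,257 × 0.0113 = $2,907.0041
Regional Park District: $257,257 × 0.0046 = $1,183.3822
Saltmarsh Township: $257,257 × 0.0068 = $1,749.3476
Total = $8,895.94706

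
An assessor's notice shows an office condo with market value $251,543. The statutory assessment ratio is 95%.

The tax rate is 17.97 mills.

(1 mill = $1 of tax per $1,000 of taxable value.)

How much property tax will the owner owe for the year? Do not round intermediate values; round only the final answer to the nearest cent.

$4,294.22

Assessed value = $251,543 × 0.95 = $238,965.85
Tax = $238,965.85 × 0.01797 = $4,294.2163245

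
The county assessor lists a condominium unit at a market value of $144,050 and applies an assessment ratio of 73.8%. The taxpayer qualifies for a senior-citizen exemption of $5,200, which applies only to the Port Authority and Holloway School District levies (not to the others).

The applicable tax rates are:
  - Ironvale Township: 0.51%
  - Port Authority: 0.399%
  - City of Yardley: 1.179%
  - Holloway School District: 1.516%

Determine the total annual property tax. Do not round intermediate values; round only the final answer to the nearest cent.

Assessed value = $144,050 × 0.738 = $106,308.9
Ironvale Township: $106,308.9 × 0.0051 = $542.17539
Port Authority: ($106,308.9 − $5,200) × 0.00399 = $101,108.9 × 0.00399 = $403.424511
City of Yardley: $106,308.9 × 0.01179 = $1,253.381931
Holloway School District: ($106,308.9 − $5,200) × 0.01516 = $101,108.9 × 0.01516 = $1,532.810924
Total = $3,731.792756

$3,731.79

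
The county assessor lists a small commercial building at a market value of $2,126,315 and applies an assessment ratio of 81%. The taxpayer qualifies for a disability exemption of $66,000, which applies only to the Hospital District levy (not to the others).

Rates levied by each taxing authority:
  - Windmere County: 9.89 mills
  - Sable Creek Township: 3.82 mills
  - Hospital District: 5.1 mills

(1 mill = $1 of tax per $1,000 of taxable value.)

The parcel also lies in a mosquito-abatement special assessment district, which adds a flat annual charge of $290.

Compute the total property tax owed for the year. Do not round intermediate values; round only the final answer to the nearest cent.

Assessed value = $2,126,315 × 0.81 = $1,722,315.15
Windmere County: $1,722,315.15 × 0.00989 = $17,033.6968335
Sable Creek Township: $1,722,315.15 × 0.00382 = $6,579.243873
Hospital District: ($1,722,315.15 − $66,000) × 0.0051 = $1,656,315.15 × 0.0051 = $8,447.207265
Levies subtotal = $32,060.1479715
Total = $32,060.1479715 + $290 = $32,350.1479715

$32,350.15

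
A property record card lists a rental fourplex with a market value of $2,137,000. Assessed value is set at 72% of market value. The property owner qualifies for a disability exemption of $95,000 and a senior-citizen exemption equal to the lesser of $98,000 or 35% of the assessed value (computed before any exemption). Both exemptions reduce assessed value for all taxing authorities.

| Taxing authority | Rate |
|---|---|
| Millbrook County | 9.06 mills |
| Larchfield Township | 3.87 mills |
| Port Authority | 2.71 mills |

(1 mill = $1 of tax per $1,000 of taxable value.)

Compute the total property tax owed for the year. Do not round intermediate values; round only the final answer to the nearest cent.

$21,045.81

Assessed value = $2,137,000 × 0.72 = $1,538,640
Senior-citizen exemption = min($98,000, 35% × $1,538,640) = min($98,000, $538,524) = $98,000 (dollar cap binds)
Taxable value = $1,538,640 − $95,000 − $98,000 = $1,345,640
Millbrook County: $1,345,640 × 0.00906 = $12,191.4984
Larchfield Township: $1,345,640 × 0.00387 = $5,207.6268
Port Authority: $1,345,640 × 0.00271 = $3,646.6844
Total = $21,045.8096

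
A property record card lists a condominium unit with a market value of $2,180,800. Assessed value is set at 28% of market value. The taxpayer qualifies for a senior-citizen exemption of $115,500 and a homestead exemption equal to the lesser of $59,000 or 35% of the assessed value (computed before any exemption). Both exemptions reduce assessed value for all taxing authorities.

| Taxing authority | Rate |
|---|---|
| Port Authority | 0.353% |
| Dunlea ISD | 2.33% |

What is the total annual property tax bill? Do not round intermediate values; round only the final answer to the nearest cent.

Assessed value = $2,180,800 × 0.28 = $610,624
Homestead exemption = min($59,000, 35% × $610,624) = min($59,000, $213,718.4) = $59,000 (dollar cap binds)
Taxable value = $610,624 − $115,500 − $59,000 = $436,124
Port Authority: $436,124 × 0.00353 = $1,539.51772
Dunlea ISD: $436,124 × 0.0233 = $10,161.6892
Total = $11,701.20692

$11,701.21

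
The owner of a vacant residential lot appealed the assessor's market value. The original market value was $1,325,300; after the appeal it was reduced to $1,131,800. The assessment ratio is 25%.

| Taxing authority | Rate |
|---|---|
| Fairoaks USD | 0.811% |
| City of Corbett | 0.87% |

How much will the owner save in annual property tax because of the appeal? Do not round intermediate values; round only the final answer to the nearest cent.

$813.18

Old assessed value = $1,325,300 × 0.25 = $331,325
New assessed value = $1,131,800 × 0.25 = $282,950
Combined rate = 0.00811 + 0.0087 = 0.01681
Old tax = $331,325 × 0.01681 = $5,569.57325
New tax = $282,950 × 0.01681 = $4,756.3895
Reduction = $5,569.57325 − $4,756.3895 = $813.18375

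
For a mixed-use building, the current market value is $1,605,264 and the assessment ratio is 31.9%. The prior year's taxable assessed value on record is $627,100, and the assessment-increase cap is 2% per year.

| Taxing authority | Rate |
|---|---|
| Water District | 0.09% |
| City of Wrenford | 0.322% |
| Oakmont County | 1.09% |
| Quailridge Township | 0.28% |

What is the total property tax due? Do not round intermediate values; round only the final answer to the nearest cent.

Uncapped assessed value = $1,605,264 × 0.319 = $512,079.216
Cap limit = $627,100 × 1.02 = $639,642
Taxable assessed value = min($512,079.216, $639,642) = $512,079.216 (cap does not bind)
Water District: $512,079.216 × 0.0009 = $460.8712944
City of Wrenford: $512,079.216 × 0.00322 = $1,648.89507552
Oakmont County: $512,079.216 × 0.0109 = $5,581.6634544
Quailridge Township: $512,079.216 × 0.0028 = $1,433.8218048
Total = $9,125.25162912

$9,125.25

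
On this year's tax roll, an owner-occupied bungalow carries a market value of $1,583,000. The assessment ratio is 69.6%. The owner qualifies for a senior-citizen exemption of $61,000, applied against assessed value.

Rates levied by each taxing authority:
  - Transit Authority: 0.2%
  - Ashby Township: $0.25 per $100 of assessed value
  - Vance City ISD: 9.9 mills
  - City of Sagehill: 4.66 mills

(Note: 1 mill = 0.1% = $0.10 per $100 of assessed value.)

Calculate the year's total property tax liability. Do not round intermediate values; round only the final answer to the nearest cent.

$19,837.04

Assessed value = $1,583,000 × 0.696 = $1,101,768
Taxable value = $1,101,768 − $61,000 = $1,040,768
Transit Authority: $1,040,768 × 0.002 = $2,081.536
Ashby Township: $1,040,768 × 0.0025 = $2,601.92
Vance City ISD: $1,040,768 × 0.0099 = $10,303.6032
City of Sagehill: $1,040,768 × 0.00466 = $4,849.97888
Total = $19,837.03808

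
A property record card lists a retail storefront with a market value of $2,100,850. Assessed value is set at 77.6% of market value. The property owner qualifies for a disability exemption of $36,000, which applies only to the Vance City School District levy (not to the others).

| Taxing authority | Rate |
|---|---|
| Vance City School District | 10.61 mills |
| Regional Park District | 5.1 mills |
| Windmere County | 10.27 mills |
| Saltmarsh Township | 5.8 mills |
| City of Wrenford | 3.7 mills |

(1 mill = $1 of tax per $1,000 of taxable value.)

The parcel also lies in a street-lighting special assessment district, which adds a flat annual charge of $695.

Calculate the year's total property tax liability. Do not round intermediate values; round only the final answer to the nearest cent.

$58,154.65

Assessed value = $2,100,850 × 0.776 = $1,630,259.6
Vance City School District: ($1,630,259.6 − $36,000) × 0.01061 = $1,594,259.6 × 0.01061 = $16,915.094356
Regional Park District: $1,630,259.6 × 0.0051 = $8,314.32396
Windmere County: $1,630,259.6 × 0.01027 = $16,742.766092
Saltmarsh Township: $1,630,259.6 × 0.0058 = $9,455.50568
City of Wrenford: $1,630,259.6 × 0.0037 = $6,031.96052
Levies subtotal = $57,459.650608
Total = $57,459.650608 + $695 = $58,154.650608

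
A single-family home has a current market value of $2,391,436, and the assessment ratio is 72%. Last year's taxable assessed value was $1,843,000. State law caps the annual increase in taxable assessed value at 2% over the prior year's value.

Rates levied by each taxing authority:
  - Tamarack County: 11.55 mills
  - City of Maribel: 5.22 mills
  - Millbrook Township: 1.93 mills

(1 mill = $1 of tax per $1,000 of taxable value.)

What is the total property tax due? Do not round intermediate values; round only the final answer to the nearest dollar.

Uncapped assessed value = $2,391,436 × 0.72 = $1,721,833.92
Cap limit = $1,843,000 × 1.02 = $1,879,860
Taxable assessed value = min($1,721,833.92, $1,879,860) = $1,721,833.92 (cap does not bind)
Tamarack County: $1,721,833.92 × 0.01155 = $19,887.181776
City of Maribel: $1,721,833.92 × 0.00522 = $8,987.9730624
Millbrook Township: $1,721,833.92 × 0.00193 = $3,323.1394656
Total = $32,198.294304

$32,198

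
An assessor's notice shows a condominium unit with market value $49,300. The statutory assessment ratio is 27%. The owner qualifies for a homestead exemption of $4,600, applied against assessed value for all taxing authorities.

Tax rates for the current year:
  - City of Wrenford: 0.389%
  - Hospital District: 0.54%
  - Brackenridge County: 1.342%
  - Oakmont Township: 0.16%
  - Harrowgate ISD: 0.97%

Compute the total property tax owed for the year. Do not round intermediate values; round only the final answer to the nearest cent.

$296.26

Assessed value = $49,300 × 0.27 = $13,311
Taxable value = $13,311 − $4,600 = $8,711
City of Wrenford: $8,711 × 0.00389 = $33.88579
Hospital District: $8,711 × 0.0054 = $47.0394
Brackenridge County: $8,711 × 0.01342 = $116.90162
Oakmont Township: $8,711 × 0.0016 = $13.9376
Harrowgate ISD: $8,711 × 0.0097 = $84.4967
Total = $33.88579 + $47.0394 + $116.90162 + $13.9376 + $84.4967 = $296.26111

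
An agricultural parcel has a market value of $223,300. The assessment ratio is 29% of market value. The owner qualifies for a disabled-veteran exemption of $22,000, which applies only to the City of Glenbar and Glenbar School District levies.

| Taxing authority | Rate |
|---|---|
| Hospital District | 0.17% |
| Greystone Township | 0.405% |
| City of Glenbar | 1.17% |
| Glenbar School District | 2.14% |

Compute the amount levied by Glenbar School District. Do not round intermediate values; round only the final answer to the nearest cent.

$915.00

Assessed value = $223,300 × 0.29 = $64,757
Glenbar School District taxable value = $64,757 − $22,000 = $42,757
Glenbar School District levy = $42,757 × 0.0214 = $914.9998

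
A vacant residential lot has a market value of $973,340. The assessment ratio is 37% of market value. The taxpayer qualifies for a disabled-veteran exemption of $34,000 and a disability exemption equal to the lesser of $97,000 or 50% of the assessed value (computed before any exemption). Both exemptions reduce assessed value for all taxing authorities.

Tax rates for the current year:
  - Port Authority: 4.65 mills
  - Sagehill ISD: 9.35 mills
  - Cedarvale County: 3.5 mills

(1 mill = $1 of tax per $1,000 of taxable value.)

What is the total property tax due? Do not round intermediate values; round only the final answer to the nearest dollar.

Assessed value = $973,340 × 0.37 = $360,135.8
Disability exemption = min($97,000, 50% × $360,135.8) = min($97,000, $180,067.9) = $97,000 (dollar cap binds)
Taxable value = $360,135.8 − $34,000 − $97,000 = $229,135.8
Port Authority: $229,135.8 × 0.00465 = $1,065.48147
Sagehill ISD: $229,135.8 × 0.00935 = $2,142.41973
Cedarvale County: $229,135.8 × 0.0035 = $801.9753
Total = $4,009.8765

$4,010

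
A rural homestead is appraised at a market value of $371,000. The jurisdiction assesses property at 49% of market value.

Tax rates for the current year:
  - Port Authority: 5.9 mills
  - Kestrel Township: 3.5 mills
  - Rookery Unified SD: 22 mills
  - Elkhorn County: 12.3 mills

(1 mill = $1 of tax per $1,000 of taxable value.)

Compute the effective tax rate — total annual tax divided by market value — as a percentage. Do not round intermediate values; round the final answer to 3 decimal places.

2.141%

Assessed value = $371,000 × 0.49 = $181,790
Port Authority: $181,790 × 0.0059 = $1,072.561
Kestrel Township: $181,790 × 0.0035 = $636.265
Rookery Unified SD: $181,790 × 0.022 = $3,999.38
Elkhorn County: $181,790 × 0.0123 = $2,236.017
Total tax = $7,944.223
Effective rate = $7,944.223 ÷ $371,000 = 2.141% of market value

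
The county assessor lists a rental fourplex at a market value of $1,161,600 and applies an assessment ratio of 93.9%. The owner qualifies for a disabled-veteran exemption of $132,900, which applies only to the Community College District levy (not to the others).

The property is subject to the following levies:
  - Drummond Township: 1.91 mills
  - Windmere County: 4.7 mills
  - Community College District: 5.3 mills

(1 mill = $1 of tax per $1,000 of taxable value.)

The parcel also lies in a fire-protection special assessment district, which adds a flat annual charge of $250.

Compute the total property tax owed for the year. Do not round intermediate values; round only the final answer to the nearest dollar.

$12,536

Assessed value = $1,161,600 × 0.939 = $1,090,742.4
Drummond Township: $1,090,742.4 × 0.00191 = $2,083.317984
Windmere County: $1,090,742.4 × 0.0047 = $5,126.48928
Community College District: ($1,090,742.4 − $132,900) × 0.0053 = $957,842.4 × 0.0053 = $5,076.56472
Levies subtotal = $12,286.371984
Total = $12,286.371984 + $250 = $12,536.371984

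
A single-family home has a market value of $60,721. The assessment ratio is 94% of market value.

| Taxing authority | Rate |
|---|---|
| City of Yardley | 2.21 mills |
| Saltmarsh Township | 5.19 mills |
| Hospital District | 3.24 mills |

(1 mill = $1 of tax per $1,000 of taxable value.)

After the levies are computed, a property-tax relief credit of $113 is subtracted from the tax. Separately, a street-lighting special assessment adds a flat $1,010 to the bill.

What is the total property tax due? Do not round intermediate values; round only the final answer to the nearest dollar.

Assessed value = $60,721 × 0.94 = $57,077.74
City of Yardley: $57,077.74 × 0.00221 = $126.1418054
Saltmarsh Township: $57,077.74 × 0.00519 = $296.2334706
Hospital District: $57,077.74 × 0.00324 = $184.9318776
Levies subtotal = $607.3071536
After credit = $607.3071536 − $113 = $494.3071536
Total = $494.3071536 + $1,010 = $1,504.3071536

$1,504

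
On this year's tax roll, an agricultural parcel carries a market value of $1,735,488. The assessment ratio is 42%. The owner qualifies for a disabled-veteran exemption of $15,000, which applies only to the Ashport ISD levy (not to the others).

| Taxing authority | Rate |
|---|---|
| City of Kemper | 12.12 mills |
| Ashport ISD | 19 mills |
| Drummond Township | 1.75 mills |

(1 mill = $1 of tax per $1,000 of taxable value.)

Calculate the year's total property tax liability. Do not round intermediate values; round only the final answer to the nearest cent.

$23,674.11

Assessed value = $1,735,488 × 0.42 = $728,904.96
City of Kemper: $728,904.96 × 0.01212 = $8,834.3281152
Ashport ISD: ($728,904.96 − $15,000) × 0.019 = $713,904.96 × 0.019 = $13,564.19424
Drummond Township: $728,904.96 × 0.00175 = $1,275.58368
Total = $23,674.1060352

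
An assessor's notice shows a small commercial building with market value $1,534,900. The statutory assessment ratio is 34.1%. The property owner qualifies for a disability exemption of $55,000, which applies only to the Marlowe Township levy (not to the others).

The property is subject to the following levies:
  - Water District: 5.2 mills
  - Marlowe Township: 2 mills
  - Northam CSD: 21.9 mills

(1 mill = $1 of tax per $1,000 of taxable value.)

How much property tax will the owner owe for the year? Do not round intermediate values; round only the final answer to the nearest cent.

Assessed value = $1,534,900 × 0.341 = $523,400.9
Water District: $523,400.9 × 0.0052 = $2,721.68468
Marlowe Township: ($523,400.9 − $55,000) × 0.002 = $468,400.9 × 0.002 = $936.8018
Northam CSD: $523,400.9 × 0.0219 = $11,462.47971
Total = $15,120.96619

$15,120.97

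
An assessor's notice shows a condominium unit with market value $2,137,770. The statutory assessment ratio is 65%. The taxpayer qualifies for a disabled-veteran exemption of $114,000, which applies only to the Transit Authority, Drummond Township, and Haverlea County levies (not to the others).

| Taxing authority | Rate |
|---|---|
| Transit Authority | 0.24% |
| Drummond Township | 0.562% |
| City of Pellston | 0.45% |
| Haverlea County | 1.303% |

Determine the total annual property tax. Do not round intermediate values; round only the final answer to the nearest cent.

$33,103.32

Assessed value = $2,137,770 × 0.65 = $1,389,550.5
Transit Authority: ($1,389,550.5 − $114,000) × 0.0024 = $1,275,550.5 × 0.0024 = $3,061.3212
Drummond Township: ($1,389,550.5 − $114,000) × 0.00562 = $1,275,550.5 × 0.00562 = $7,168.59381
City of Pellston: $1,389,550.5 × 0.0045 = $6,252.97725
Haverlea County: ($1,389,550.5 − $114,000) × 0.01303 = $1,275,550.5 × 0.01303 = $16,620.423015
Total = $33,103.315275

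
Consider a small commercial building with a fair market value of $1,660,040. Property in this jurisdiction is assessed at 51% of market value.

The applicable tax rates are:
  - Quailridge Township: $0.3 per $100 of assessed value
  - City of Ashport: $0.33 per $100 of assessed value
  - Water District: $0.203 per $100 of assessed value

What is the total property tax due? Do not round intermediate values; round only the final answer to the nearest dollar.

Assessed value = $1,660,040 × 0.51 = $846,620.4
Quailridge Township: $846,620.4 × 0.003 = $2,539.8612
City of Ashport: $846,620.4 × 0.0033 = $2,793.84732
Water District: $846,620.4 × 0.00203 = $1,718.639412
Total = $2,539.8612 + $2,793.84732 + $1,718.639412 = $7,052.347932

$7,052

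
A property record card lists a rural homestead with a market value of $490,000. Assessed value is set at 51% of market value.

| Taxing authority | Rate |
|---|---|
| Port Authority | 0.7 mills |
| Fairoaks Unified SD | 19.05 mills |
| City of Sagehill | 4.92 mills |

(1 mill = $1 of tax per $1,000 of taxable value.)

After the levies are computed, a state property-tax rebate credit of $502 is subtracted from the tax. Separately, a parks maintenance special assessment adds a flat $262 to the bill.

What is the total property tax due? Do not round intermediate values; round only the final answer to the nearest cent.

$5,925.03

Assessed value = $490,000 × 0.51 = $249,900
Port Authority: $249,900 × 0.0007 = $174.93
Fairoaks Unified SD: $249,900 × 0.01905 = $4,760.595
City of Sagehill: $249,900 × 0.00492 = $1,229.508
Levies subtotal = $6,165.033
After credit = $6,165.033 − $502 = $5,663.033
Total = $5,663.033 + $262 = $5,925.033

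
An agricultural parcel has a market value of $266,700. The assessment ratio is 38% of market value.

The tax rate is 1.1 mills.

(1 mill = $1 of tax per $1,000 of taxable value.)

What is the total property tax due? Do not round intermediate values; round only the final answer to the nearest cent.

Assessed value = $266,700 × 0.38 = $101,346
Tax = $101,346 × 0.0011 = $111.4806

$111.48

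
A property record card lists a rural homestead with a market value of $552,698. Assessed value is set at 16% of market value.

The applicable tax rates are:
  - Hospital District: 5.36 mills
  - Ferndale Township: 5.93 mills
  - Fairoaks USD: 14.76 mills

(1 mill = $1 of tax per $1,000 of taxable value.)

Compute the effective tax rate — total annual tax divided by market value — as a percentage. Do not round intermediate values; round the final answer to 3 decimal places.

Assessed value = $552,698 × 0.16 = $88,431.68
Hospital District: $88,431.68 × 0.00536 = $473.9938048
Ferndale Township: $88,431.68 × 0.00593 = $524.3998624
Fairoaks USD: $88,431.68 × 0.01476 = $1,305.2515968
Total tax = $2,303.645264
Effective rate = $2,303.645264 ÷ $552,698 = 0.417% of market value

0.417%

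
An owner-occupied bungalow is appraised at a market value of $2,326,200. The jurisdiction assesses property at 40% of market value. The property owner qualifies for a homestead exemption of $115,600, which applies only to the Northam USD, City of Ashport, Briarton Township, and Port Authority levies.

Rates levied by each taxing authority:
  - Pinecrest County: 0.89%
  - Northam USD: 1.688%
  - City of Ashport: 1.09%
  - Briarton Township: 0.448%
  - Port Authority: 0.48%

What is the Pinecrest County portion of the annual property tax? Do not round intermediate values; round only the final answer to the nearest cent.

Assessed value = $2,326,200 × 0.4 = $930,480
Pinecrest County taxable value = $930,480 (exemption does not apply)
Pinecrest County levy = $930,480 × 0.0089 = $8,281.272

$8,281.27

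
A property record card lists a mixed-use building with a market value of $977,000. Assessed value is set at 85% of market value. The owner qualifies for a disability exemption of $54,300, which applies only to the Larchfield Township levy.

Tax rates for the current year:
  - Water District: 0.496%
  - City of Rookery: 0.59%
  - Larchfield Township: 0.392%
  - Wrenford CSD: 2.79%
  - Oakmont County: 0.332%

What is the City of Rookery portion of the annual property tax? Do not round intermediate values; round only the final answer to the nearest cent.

Assessed value = $977,000 × 0.85 = $830,450
City of Rookery taxable value = $830,450 (exemption does not apply)
City of Rookery levy = $830,450 × 0.0059 = $4,899.655

$4,899.66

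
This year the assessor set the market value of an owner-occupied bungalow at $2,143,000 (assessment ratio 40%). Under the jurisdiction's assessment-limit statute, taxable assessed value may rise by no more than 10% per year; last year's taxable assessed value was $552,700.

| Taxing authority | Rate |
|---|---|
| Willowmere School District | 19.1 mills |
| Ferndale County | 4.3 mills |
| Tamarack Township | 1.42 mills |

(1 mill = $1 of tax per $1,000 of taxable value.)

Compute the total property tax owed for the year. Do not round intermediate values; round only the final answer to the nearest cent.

$15,089.82

Uncapped assessed value = $2,143,000 × 0.4 = $857,200
Cap limit = $552,700 × 1.1 = $607,970
Taxable assessed value = min($857,200, $607,970) = $607,970 (cap binds)
Willowmere School District: $607,970 × 0.0191 = $11,612.227
Ferndale County: $607,970 × 0.0043 = $2,614.271
Tamarack Township: $607,970 × 0.00142 = $863.3174
Total = $15,089.8154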